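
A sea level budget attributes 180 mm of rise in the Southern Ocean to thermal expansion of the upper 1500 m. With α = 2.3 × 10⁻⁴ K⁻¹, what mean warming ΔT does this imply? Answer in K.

ΔT = Δh/(αH) = 0.18 / (2.3×10⁻⁴ × 1500) ≈ 0.5217 K

about 0.52 K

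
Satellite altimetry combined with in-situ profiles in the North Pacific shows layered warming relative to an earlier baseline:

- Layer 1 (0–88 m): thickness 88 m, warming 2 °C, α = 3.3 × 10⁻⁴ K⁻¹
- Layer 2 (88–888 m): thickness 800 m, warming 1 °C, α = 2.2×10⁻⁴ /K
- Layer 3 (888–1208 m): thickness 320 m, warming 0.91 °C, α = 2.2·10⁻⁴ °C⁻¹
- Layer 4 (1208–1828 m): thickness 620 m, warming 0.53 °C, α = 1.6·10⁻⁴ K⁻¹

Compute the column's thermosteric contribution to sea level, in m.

0.351 m

2 × 88 × 3.3×10⁻⁴ = 0.05808 m
800 × 1 × 2.2×10⁻⁴ = 0.17600 m
888–1208 m: 2.2×10⁻⁴ × 320 × 0.91 = 0.064064 m
1208–1828 m: 0.53 × 620 × 1.6×10⁻⁴ = 0.052576 m
Δh = 0.05808 + 0.17600 + 0.064064 + 0.052576 = 0.35072 m ≈ 0.351 m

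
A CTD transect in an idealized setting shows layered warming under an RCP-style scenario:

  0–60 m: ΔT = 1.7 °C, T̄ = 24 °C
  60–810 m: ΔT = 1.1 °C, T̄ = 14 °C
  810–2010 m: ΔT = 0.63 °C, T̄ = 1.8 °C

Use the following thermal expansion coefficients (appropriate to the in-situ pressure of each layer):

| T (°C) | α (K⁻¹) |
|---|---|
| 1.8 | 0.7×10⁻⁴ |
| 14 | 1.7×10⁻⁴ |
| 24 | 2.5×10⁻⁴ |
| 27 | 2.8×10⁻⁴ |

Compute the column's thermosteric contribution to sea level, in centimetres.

21.9 cm of thermosteric rise

Layer 1 at 24 °C → α = 2.5×10⁻⁴ K⁻¹
Layer 2 at 14 °C → α = 1.7×10⁻⁴ K⁻¹
Layer 3 at 1.8 °C → α = 0.7×10⁻⁴ K⁻¹
Layer 1: 60 × 1.7 × 2.5×10⁻⁴ = 0.02550 m
60–810 m: 1.7×10⁻⁴ × 1.1 × 750 = 0.14025 m
Layer 3: 0.7×10⁻⁴ × 0.63 × 1200 = 0.05292 m
Δh = 0.02550 + 0.14025 + 0.05292 = 0.21867 m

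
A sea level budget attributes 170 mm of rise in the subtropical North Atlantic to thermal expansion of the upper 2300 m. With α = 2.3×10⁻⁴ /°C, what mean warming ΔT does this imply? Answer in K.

about 0.321 K

ΔT = Δh/(αH) = 0.17 / (2.3×10⁻⁴ × 2300) ≈ 0.3214 K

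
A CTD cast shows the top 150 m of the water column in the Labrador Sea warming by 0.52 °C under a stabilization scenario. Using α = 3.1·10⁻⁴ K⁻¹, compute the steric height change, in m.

Δh = αΔT·H = 3.1×10⁻⁴ × 0.52 × 150 = 0.02418 m

0.0242 m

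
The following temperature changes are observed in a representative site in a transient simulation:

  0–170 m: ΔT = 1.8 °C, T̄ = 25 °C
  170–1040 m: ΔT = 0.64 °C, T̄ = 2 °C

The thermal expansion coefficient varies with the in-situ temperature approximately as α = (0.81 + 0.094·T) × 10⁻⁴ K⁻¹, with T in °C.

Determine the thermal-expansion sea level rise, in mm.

Layer 1: α = (0.81 + 0.094×25)×10⁻⁴ = 3.16×10⁻⁴ K⁻¹
Layer 2: α = (0.81 + 0.094×2)×10⁻⁴ = 0.998×10⁻⁴ K⁻¹
Layer 1: 1.8 × 3.16×10⁻⁴ × 170 = 0.096696 m
Layer 2: 0.998×10⁻⁴ × 0.64 × 870 = 0.05556864 m
Δh = 0.096696 + 0.05556864 = 0.15226464 m

150 mm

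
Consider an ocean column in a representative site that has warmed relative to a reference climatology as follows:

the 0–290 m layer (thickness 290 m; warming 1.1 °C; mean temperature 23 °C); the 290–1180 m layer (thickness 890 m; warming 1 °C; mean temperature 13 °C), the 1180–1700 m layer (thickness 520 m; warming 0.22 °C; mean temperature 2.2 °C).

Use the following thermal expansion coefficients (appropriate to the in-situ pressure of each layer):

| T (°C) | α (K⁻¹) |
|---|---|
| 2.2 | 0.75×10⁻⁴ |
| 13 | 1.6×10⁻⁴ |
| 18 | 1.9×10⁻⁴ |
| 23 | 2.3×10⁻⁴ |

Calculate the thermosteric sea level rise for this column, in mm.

Δh = 224 mm

Layer 1 at 23 °C → α = 2.3×10⁻⁴ K⁻¹
Layer 2 at 13 °C → α = 1.6×10⁻⁴ K⁻¹
Layer 3 at 2.2 °C → α = 0.75×10⁻⁴ K⁻¹
2.3×10⁻⁴ × 290 × 1.1 = 0.07337 m
290–1180 m: 890 × 1.6×10⁻⁴ × 1 = 0.14240 m
1180–1700 m: 0.75×10⁻⁴ × 0.22 × 520 = 0.00858 m
Δh = 0.07337 + 0.14240 + 0.00858 = 0.22435 m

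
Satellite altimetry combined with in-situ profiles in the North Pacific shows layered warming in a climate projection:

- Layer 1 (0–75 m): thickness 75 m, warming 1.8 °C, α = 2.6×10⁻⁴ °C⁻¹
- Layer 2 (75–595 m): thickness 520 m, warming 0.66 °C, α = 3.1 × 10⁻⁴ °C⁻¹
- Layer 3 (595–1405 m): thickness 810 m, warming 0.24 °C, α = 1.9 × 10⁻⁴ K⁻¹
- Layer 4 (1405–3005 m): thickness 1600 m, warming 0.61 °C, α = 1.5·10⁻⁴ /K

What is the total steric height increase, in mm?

1.8 × 2.6×10⁻⁴ × 75 = 0.03510 m
75–595 m: 0.66 × 520 × 3.1×10⁻⁴ = 0.106392 m
595–1405 m: 810 × 0.24 × 1.9×10⁻⁴ = 0.036936 m
1405–3005 m: 1.5×10⁻⁴ × 1600 × 0.61 = 0.14640 m
Δh = 0.03510 + 0.106392 + 0.036936 + 0.14640 = 0.324828 m

about 325 mm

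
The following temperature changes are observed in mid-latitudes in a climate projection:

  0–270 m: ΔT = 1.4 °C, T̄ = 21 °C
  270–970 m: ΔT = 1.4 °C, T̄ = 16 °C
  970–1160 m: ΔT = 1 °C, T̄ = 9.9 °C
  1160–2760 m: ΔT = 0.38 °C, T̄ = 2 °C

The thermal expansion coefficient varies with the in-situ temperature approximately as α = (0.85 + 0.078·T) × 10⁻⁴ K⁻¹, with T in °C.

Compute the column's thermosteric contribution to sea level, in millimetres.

Layer 1: α = (0.85 + 0.078×21)×10⁻⁴ = 2.488×10⁻⁴ K⁻¹
Layer 2: α = (0.85 + 0.078×16)×10⁻⁴ = 2.098×10⁻⁴ K⁻¹
Layer 3: α = (0.85 + 0.078×9.9)×10⁻⁴ = 1.6222×10⁻⁴ K⁻¹
Layer 4: α = (0.85 + 0.078×2)×10⁻⁴ = 1.006×10⁻⁴ K⁻¹
1.4 × 2.488×10⁻⁴ × 270 = 0.0940464 m
270–970 m: 700 × 2.098×10⁻⁴ × 1.4 = 0.205604 m
Layer 3: 190 × 1 × 1.6222×10⁻⁴ = 0.0308218 m
1.006×10⁻⁴ × 1600 × 0.38 = 0.0611648 m
Δh = 0.0940464 + 0.205604 + 0.0308218 + 0.0611648 = 0.391637 m

392 mm of thermosteric rise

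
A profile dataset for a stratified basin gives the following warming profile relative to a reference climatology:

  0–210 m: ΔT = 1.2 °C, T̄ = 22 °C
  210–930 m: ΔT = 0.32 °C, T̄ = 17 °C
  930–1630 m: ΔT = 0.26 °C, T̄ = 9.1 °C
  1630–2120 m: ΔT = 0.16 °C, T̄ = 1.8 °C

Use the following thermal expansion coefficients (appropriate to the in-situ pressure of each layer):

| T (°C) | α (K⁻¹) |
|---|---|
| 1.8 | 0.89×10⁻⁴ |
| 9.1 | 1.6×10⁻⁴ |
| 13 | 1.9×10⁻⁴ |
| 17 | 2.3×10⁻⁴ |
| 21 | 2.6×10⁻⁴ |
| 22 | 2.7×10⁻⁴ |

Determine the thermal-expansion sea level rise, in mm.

Layer 1 at 22 °C → α = 2.7×10⁻⁴ K⁻¹
Layer 2 at 17 °C → α = 2.3×10⁻⁴ K⁻¹
Layer 3 at 9.1 °C → α = 1.6×10⁻⁴ K⁻¹
Layer 4 at 1.8 °C → α = 0.89×10⁻⁴ K⁻¹
Layer 1: 2.7×10⁻⁴ × 1.2 × 210 = 0.06804 m
Layer 2: 0.32 × 2.3×10⁻⁴ × 720 = 0.052992 m
Layer 3: 1.6×10⁻⁴ × 700 × 0.26 = 0.02912 m
490 × 0.16 × 0.89×10⁻⁴ = 0.0069776 m
Δh = 0.06804 + 0.052992 + 0.02912 + 0.0069776 = 0.1571296 m ≈ 160 mm

Δh = 160 mm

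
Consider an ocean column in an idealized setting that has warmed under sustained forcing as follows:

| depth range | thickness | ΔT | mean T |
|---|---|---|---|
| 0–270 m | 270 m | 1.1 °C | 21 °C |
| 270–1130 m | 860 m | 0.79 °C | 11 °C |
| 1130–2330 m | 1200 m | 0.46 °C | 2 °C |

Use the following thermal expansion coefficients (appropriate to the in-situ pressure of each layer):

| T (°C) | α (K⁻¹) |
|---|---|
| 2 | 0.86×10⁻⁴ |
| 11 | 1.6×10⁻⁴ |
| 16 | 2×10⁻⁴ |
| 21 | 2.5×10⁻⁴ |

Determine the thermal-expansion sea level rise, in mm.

Layer 1 at 21 °C → α = 2.5×10⁻⁴ K⁻¹
Layer 2 at 11 °C → α = 1.6×10⁻⁴ K⁻¹
Layer 3 at 2 °C → α = 0.86×10⁻⁴ K⁻¹
270 × 2.5×10⁻⁴ × 1.1 = 0.07425 m
270–1130 m: 0.79 × 860 × 1.6×10⁻⁴ = 0.108704 m
Layer 3: 0.46 × 0.86×10⁻⁴ × 1200 = 0.047472 m
Δh = 0.07425 + 0.108704 + 0.047472 = 0.230426 m

230 mm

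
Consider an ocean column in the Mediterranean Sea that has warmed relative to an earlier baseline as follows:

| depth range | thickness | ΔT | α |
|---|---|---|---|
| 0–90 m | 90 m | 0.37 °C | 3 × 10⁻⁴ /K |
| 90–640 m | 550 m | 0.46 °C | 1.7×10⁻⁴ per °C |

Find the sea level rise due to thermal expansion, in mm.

0–90 m: 90 × 0.37 × 3×10⁻⁴ = 0.00999 m
Layer 2: 550 × 0.46 × 1.7×10⁻⁴ = 0.04301 m
Δh = 0.00999 + 0.04301 = 0.05300 m

53.0 mm of thermosteric rise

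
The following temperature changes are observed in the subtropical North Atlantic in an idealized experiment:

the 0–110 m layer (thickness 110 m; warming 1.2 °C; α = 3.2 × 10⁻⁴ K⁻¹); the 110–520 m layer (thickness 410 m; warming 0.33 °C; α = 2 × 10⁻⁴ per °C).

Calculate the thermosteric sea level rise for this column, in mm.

0–110 m: 110 × 3.2×10⁻⁴ × 1.2 = 0.04224 m
110–520 m: 0.33 × 2×10⁻⁴ × 410 = 0.02706 m
Δh = 0.04224 + 0.02706 = 0.06930 m

69.3 mm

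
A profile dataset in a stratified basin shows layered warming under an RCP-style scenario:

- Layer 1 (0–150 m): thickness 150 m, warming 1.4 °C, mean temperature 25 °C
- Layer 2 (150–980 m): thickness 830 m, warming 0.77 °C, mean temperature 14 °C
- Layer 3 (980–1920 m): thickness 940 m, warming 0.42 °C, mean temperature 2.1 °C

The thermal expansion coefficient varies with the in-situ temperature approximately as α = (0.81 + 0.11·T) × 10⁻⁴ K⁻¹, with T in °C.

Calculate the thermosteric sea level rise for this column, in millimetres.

about 270 mm

Layer 1: α = (0.81 + 0.11×25)×10⁻⁴ = 3.56×10⁻⁴ K⁻¹
Layer 2: α = (0.81 + 0.11×14)×10⁻⁴ = 2.35×10⁻⁴ K⁻¹
Layer 3: α = (0.81 + 0.11×2.1)×10⁻⁴ = 1.041×10⁻⁴ K⁻¹
0–150 m: 150 × 3.56×10⁻⁴ × 1.4 = 0.07476 m
150–980 m: 0.77 × 830 × 2.35×10⁻⁴ = 0.1501885 m
Layer 3: 1.041×10⁻⁴ × 0.42 × 940 = 0.04109868 m
Δh = 0.07476 + 0.1501885 + 0.04109868 = 0.26604718 m ≈ 270 mm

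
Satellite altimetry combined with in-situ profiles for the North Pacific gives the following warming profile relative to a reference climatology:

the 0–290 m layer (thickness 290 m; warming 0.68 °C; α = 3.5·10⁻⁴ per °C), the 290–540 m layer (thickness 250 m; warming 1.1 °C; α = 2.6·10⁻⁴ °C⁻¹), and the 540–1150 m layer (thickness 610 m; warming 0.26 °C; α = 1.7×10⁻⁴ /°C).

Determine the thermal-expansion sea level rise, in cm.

0–290 m: 0.68 × 290 × 3.5×10⁻⁴ = 0.06902 m
Layer 2: 2.6×10⁻⁴ × 250 × 1.1 = 0.07150 m
540–1150 m: 610 × 0.26 × 1.7×10⁻⁴ = 0.026962 m
Δh = 0.06902 + 0.07150 + 0.026962 = 0.167482 m

about 16.7 cm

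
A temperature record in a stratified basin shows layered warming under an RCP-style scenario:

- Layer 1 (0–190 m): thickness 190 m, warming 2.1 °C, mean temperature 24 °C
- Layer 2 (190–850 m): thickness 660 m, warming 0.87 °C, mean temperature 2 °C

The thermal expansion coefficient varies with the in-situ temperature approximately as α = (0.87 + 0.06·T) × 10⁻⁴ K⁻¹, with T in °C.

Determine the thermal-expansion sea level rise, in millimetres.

Layer 1: α = (0.87 + 0.06×24)×10⁻⁴ = 2.31×10⁻⁴ K⁻¹
Layer 2: α = (0.87 + 0.06×2)×10⁻⁴ = 0.99×10⁻⁴ K⁻¹
2.31×10⁻⁴ × 2.1 × 190 = 0.092169 m
190–850 m: 660 × 0.99×10⁻⁴ × 0.87 = 0.0568458 m
Δh = 0.092169 + 0.0568458 = 0.1490148 m

about 149 mm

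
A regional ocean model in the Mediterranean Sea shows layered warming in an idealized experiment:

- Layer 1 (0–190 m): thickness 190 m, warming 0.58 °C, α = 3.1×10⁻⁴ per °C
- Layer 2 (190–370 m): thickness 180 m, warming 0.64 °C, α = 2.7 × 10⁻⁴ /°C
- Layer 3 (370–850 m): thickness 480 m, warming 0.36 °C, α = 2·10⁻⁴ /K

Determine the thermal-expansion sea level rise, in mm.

100 mm of thermosteric rise

3.1×10⁻⁴ × 190 × 0.58 = 0.034162 m
2.7×10⁻⁴ × 180 × 0.64 = 0.031104 m
Layer 3: 480 × 2×10⁻⁴ × 0.36 = 0.03456 m
Δh = 0.034162 + 0.031104 + 0.03456 = 0.099826 m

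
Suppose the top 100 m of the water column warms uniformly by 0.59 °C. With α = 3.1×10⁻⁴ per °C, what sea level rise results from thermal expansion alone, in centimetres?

Δh = αΔT·H = 3.1×10⁻⁴ × 0.59 × 100 = 0.01829 m

1.83 cm of thermosteric rise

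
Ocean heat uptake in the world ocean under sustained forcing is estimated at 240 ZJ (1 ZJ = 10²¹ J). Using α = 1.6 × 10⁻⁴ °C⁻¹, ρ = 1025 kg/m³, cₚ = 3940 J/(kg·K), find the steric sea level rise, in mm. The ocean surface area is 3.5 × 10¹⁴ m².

Per unit area: Q = 240×10²¹ / (3.5×10¹⁴) ≈ 6.857×10⁸ J/m²
Δh = αQ/(ρcₚ) = 1.6×10⁻⁴ × 6.857×10⁸ / (1025 × 3940) ≈ 0.027167 m

Δh ≈ 27.2 mm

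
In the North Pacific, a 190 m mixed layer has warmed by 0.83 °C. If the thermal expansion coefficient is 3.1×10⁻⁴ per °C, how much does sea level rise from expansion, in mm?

about 49 mm

Δh = αΔT·H = 3.1×10⁻⁴ × 0.83 × 190 = 0.048887 m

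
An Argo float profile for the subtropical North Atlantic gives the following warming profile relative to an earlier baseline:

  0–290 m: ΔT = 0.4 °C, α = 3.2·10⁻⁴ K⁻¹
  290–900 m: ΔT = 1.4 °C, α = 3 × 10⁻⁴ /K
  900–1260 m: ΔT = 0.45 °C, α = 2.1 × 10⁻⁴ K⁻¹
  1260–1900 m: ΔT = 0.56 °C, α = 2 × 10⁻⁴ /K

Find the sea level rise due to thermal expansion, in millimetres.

3.2×10⁻⁴ × 290 × 0.4 = 0.03712 m
290–900 m: 610 × 3×10⁻⁴ × 1.4 = 0.25620 m
900–1260 m: 2.1×10⁻⁴ × 0.45 × 360 = 0.03402 m
Layer 4: 2×10⁻⁴ × 0.56 × 640 = 0.07168 m
Δh = 0.03712 + 0.25620 + 0.03402 + 0.07168 = 0.39902 m

400 mm of thermosteric rise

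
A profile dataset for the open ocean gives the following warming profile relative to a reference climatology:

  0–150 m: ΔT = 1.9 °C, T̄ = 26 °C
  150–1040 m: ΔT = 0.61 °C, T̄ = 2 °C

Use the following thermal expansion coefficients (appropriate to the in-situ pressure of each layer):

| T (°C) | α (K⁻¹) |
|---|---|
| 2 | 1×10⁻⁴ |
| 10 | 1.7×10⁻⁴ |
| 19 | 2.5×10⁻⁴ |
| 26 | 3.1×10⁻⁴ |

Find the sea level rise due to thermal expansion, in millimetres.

about 143 mm

Layer 1 at 26 °C → α = 3.1×10⁻⁴ K⁻¹
Layer 2 at 2 °C → α = 1×10⁻⁴ K⁻¹
0–150 m: 3.1×10⁻⁴ × 150 × 1.9 = 0.08835 m
Layer 2: 890 × 1×10⁻⁴ × 0.61 = 0.05429 m
Δh = 0.08835 + 0.05429 = 0.14264 m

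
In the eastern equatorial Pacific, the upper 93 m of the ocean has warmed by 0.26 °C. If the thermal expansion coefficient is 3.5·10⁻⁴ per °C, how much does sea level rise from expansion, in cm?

Δh = αΔT·H = 3.5×10⁻⁴ × 0.26 × 93 = 0.008463 m

about 0.85 cm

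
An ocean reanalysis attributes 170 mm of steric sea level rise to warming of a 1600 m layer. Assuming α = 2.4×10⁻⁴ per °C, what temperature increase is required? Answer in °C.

about 0.44 °C

ΔT = Δh/(αH) = 0.17 / (2.4×10⁻⁴ × 1600) ≈ 0.4427 °C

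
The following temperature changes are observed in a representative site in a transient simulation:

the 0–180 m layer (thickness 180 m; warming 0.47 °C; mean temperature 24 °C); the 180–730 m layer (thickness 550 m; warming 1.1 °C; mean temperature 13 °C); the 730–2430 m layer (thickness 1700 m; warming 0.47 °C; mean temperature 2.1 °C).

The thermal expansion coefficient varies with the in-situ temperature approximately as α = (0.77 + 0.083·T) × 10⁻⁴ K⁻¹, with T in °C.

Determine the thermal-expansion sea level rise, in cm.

Layer 1: α = (0.77 + 0.083×24)×10⁻⁴ = 2.762×10⁻⁴ K⁻¹
Layer 2: α = (0.77 + 0.083×13)×10⁻⁴ = 1.849×10⁻⁴ K⁻¹
Layer 3: α = (0.77 + 0.083×2.1)×10⁻⁴ = 0.9443×10⁻⁴ K⁻¹
0–180 m: 180 × 2.762×10⁻⁴ × 0.47 = 0.02336652 m
1.1 × 550 × 1.849×10⁻⁴ = 0.1118645 m
730–2430 m: 0.47 × 0.9443×10⁻⁴ × 1700 = 0.07544957 m
Δh = 0.02336652 + 0.1118645 + 0.07544957 = 0.21068059 m

Δh ≈ 21.1 cm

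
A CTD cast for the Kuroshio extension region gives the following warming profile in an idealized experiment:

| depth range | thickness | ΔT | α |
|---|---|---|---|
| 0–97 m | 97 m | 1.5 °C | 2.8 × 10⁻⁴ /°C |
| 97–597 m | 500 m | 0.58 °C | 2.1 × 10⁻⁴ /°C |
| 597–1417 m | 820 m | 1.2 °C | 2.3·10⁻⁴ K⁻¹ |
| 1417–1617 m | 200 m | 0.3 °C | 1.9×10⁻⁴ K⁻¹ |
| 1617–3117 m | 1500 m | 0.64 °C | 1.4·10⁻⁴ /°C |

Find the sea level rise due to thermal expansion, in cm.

47.4 cm

97 × 1.5 × 2.8×10⁻⁴ = 0.04074 m
97–597 m: 500 × 0.58 × 2.1×10⁻⁴ = 0.06090 m
597–1417 m: 2.3×10⁻⁴ × 1.2 × 820 = 0.22632 m
200 × 0.3 × 1.9×10⁻⁴ = 0.01140 m
1.4×10⁻⁴ × 1500 × 0.64 = 0.13440 m
Δh = 0.04074 + 0.06090 + 0.22632 + 0.01140 + 0.13440 = 0.47376 m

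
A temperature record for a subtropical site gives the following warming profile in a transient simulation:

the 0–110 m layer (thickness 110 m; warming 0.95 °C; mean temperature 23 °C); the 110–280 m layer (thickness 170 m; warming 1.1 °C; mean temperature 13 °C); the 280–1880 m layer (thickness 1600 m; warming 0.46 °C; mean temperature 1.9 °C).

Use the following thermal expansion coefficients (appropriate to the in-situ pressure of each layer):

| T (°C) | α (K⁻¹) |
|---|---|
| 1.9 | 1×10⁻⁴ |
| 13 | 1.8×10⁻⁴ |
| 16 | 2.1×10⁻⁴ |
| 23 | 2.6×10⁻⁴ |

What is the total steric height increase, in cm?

Layer 1 at 23 °C → α = 2.6×10⁻⁴ K⁻¹
Layer 2 at 13 °C → α = 1.8×10⁻⁴ K⁻¹
Layer 3 at 1.9 °C → α = 1×10⁻⁴ K⁻¹
2.6×10⁻⁴ × 0.95 × 110 = 0.02717 m
110–280 m: 170 × 1.1 × 1.8×10⁻⁴ = 0.03366 m
0.46 × 1600 × 1×10⁻⁴ = 0.07360 m
Δh = 0.02717 + 0.03366 + 0.07360 = 0.13443 m ≈ 13.4 cm

Δh = 13.4 cm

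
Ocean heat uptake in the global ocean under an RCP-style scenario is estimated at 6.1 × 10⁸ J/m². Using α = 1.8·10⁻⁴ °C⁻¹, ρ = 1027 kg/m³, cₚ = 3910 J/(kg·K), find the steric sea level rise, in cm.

about 2.7 cm

Δh = αQ/(ρcₚ) = 1.8×10⁻⁴ × 6.1×10⁸ / (1027 × 3910) ≈ 0.027344 m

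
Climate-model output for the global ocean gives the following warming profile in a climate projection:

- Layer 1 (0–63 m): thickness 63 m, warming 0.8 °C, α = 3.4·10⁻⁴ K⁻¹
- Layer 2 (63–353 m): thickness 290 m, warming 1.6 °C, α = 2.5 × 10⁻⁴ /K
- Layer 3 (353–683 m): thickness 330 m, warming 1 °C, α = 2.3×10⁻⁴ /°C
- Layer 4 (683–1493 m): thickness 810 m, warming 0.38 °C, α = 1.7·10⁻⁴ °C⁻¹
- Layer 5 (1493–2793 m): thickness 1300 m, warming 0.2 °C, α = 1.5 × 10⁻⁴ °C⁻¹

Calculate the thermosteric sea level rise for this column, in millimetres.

Layer 1: 3.4×10⁻⁴ × 63 × 0.8 = 0.017136 m
Layer 2: 1.6 × 290 × 2.5×10⁻⁴ = 0.11600 m
353–683 m: 1 × 330 × 2.3×10⁻⁴ = 0.07590 m
683–1493 m: 810 × 0.38 × 1.7×10⁻⁴ = 0.052326 m
1493–2793 m: 1300 × 0.2 × 1.5×10⁻⁴ = 0.03900 m
Δh = 0.017136 + 0.11600 + 0.07590 + 0.052326 + 0.03900 = 0.300362 m ≈ 300 mm

about 300 mm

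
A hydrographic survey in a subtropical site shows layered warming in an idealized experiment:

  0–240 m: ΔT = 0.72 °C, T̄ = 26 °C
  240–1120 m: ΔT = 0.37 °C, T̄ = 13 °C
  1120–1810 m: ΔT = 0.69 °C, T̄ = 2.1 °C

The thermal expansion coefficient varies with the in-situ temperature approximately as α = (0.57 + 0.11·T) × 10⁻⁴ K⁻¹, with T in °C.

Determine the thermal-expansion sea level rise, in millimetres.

about 163 mm

Layer 1: α = (0.57 + 0.11×26)×10⁻⁴ = 3.43×10⁻⁴ K⁻¹
Layer 2: α = (0.57 + 0.11×13)×10⁻⁴ = 2×10⁻⁴ K⁻¹
Layer 3: α = (0.57 + 0.11×2.1)×10⁻⁴ = 0.801×10⁻⁴ K⁻¹
0–240 m: 240 × 3.43×10⁻⁴ × 0.72 = 0.0592704 m
240–1120 m: 0.37 × 880 × 2×10⁻⁴ = 0.06512 m
Layer 3: 690 × 0.69 × 0.801×10⁻⁴ = 0.03813561 m
Δh = 0.0592704 + 0.06512 + 0.03813561 = 0.16252601 m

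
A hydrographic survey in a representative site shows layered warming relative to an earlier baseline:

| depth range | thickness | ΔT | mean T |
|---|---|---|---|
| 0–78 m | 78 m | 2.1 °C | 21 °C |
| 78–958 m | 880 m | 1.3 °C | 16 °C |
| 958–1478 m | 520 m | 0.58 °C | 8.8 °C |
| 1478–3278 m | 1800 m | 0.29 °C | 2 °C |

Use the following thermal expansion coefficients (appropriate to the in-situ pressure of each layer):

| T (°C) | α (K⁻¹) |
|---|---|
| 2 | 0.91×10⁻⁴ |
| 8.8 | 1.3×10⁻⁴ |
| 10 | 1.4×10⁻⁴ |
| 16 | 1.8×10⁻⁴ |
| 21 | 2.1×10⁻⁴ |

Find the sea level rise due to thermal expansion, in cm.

Δh ≈ 33 cm

Layer 1 at 21 °C → α = 2.1×10⁻⁴ K⁻¹
Layer 2 at 16 °C → α = 1.8×10⁻⁴ K⁻¹
Layer 3 at 8.8 °C → α = 1.3×10⁻⁴ K⁻¹
Layer 4 at 2 °C → α = 0.91×10⁻⁴ K⁻¹
Layer 1: 78 × 2.1 × 2.1×10⁻⁴ = 0.034398 m
Layer 2: 880 × 1.8×10⁻⁴ × 1.3 = 0.20592 m
1.3×10⁻⁴ × 520 × 0.58 = 0.039208 m
Layer 4: 1800 × 0.91×10⁻⁴ × 0.29 = 0.047502 m
Δh = 0.034398 + 0.20592 + 0.039208 + 0.047502 = 0.327028 m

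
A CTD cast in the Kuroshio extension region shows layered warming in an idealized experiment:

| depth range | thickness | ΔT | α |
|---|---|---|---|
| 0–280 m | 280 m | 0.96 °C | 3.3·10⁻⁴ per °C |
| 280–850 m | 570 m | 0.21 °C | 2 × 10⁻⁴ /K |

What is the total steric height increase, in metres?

Δh = 0.113 m

Layer 1: 0.96 × 280 × 3.3×10⁻⁴ = 0.088704 m
280–850 m: 2×10⁻⁴ × 0.21 × 570 = 0.02394 m
Δh = 0.088704 + 0.02394 = 0.112644 m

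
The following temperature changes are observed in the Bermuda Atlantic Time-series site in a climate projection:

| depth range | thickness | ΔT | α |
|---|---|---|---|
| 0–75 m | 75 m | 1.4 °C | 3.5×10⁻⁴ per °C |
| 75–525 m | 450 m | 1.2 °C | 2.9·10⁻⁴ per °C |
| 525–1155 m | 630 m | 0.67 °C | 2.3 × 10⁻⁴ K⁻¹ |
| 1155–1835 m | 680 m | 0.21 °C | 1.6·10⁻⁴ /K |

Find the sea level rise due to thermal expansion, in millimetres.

Layer 1: 3.5×10⁻⁴ × 1.4 × 75 = 0.03675 m
75–525 m: 2.9×10⁻⁴ × 1.2 × 450 = 0.15660 m
0.67 × 2.3×10⁻⁴ × 630 = 0.097083 m
Layer 4: 680 × 1.6×10⁻⁴ × 0.21 = 0.022848 m
Δh = 0.03675 + 0.15660 + 0.097083 + 0.022848 = 0.313281 m ≈ 313 mm

Δh ≈ 313 mm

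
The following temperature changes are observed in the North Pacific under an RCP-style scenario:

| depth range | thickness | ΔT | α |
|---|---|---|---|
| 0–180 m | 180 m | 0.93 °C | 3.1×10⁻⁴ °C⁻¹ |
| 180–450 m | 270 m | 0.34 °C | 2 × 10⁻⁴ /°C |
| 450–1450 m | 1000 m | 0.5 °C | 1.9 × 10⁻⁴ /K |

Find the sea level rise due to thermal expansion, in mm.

180 × 0.93 × 3.1×10⁻⁴ = 0.051894 m
180–450 m: 270 × 0.34 × 2×10⁻⁴ = 0.01836 m
Layer 3: 0.5 × 1.9×10⁻⁴ × 1000 = 0.09500 m
Δh = 0.051894 + 0.01836 + 0.09500 = 0.165254 m ≈ 165 mm

165 mm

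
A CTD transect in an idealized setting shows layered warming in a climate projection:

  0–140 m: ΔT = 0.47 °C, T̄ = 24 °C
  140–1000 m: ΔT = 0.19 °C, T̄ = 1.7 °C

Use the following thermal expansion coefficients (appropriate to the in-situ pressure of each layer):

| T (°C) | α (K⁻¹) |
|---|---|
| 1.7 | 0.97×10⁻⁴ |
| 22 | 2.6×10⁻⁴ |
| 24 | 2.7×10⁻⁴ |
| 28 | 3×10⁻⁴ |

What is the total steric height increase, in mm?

Layer 1 at 24 °C → α = 2.7×10⁻⁴ K⁻¹
Layer 2 at 1.7 °C → α = 0.97×10⁻⁴ K⁻¹
Layer 1: 0.47 × 2.7×10⁻⁴ × 140 = 0.017766 m
Layer 2: 0.19 × 0.97×10⁻⁴ × 860 = 0.0158498 m
Δh = 0.017766 + 0.0158498 = 0.0336158 m ≈ 34 mm

Δh = 34 mm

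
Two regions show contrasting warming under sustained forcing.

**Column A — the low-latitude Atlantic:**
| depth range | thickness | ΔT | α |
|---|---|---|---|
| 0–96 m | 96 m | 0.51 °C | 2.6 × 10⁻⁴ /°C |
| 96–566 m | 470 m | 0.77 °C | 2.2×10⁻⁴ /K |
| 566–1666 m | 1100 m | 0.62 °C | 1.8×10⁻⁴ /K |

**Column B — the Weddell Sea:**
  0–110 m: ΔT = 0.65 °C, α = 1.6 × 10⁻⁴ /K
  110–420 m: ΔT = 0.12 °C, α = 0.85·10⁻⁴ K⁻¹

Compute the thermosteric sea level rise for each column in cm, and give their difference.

A Layer 1: 0.51 × 96 × 2.6×10⁻⁴ = 0.0127296 m
A Layer 2: 2.2×10⁻⁴ × 0.77 × 470 = 0.079618 m
A Layer 3: 0.62 × 1.8×10⁻⁴ × 1100 = 0.12276 m
A total: 0.2151076 m
B 110 × 0.65 × 1.6×10⁻⁴ = 0.01144 m
B 110–420 m: 0.12 × 0.85×10⁻⁴ × 310 = 0.003162 m
B total: 0.014602 m
Difference: 0.2151076 − 0.014602 = 0.2005056 m

Δh_A ≈ 22 cm, Δh_B ≈ 1.5 cm; difference ≈ 20 cm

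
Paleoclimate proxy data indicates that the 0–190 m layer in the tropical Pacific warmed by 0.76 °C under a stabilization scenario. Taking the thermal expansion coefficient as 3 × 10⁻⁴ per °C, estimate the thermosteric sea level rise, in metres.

Δh = αΔT·H = 3×10⁻⁴ × 0.76 × 190 = 0.04332 m

about 0.0433 m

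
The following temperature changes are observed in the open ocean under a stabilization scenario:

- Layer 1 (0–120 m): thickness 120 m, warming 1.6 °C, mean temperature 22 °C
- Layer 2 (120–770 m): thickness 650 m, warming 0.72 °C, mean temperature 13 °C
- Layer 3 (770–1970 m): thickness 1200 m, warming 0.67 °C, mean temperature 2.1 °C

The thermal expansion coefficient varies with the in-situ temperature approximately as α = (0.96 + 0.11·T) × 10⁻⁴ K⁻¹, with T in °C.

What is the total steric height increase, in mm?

Layer 1: α = (0.96 + 0.11×22)×10⁻⁴ = 3.38×10⁻⁴ K⁻¹
Layer 2: α = (0.96 + 0.11×13)×10⁻⁴ = 2.39×10⁻⁴ K⁻¹
Layer 3: α = (0.96 + 0.11×2.1)×10⁻⁴ = 1.191×10⁻⁴ K⁻¹
3.38×10⁻⁴ × 1.6 × 120 = 0.064896 m
2.39×10⁻⁴ × 0.72 × 650 = 0.111852 m
1.191×10⁻⁴ × 1200 × 0.67 = 0.0957564 m
Δh = 0.064896 + 0.111852 + 0.0957564 = 0.2725044 m ≈ 273 mm

Δh = 273 mm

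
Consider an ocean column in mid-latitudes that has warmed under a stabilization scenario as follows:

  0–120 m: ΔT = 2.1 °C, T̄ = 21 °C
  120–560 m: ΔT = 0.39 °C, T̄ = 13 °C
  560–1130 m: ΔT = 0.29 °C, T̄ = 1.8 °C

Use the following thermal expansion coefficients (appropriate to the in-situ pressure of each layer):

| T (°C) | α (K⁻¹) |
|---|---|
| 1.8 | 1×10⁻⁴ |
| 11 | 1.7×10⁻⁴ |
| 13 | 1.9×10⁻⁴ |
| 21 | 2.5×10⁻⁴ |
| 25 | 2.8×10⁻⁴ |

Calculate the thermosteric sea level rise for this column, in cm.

Layer 1 at 21 °C → α = 2.5×10⁻⁴ K⁻¹
Layer 2 at 13 °C → α = 1.9×10⁻⁴ K⁻¹
Layer 3 at 1.8 °C → α = 1×10⁻⁴ K⁻¹
120 × 2.5×10⁻⁴ × 2.1 = 0.06300 m
120–560 m: 440 × 0.39 × 1.9×10⁻⁴ = 0.032604 m
1×10⁻⁴ × 570 × 0.29 = 0.01653 m
Δh = 0.06300 + 0.032604 + 0.01653 = 0.112134 m ≈ 11.2 cm

11.2 cm of thermosteric rise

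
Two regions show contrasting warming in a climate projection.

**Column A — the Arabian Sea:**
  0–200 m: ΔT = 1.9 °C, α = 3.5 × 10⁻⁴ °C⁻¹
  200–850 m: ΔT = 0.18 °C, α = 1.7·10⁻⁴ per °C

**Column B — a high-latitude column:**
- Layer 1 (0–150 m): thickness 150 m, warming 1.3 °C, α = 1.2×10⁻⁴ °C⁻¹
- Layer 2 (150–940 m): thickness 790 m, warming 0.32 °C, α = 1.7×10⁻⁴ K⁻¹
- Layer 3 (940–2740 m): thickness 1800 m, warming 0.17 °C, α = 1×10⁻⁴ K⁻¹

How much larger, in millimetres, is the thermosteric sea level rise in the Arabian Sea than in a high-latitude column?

Δh_A − Δh_B ≈ 56 mm

A 200 × 1.9 × 3.5×10⁻⁴ = 0.13300 m
A Layer 2: 0.18 × 650 × 1.7×10⁻⁴ = 0.01989 m
A total: 0.15289 m
B Layer 1: 1.2×10⁻⁴ × 1.3 × 150 = 0.02340 m
B Layer 2: 790 × 1.7×10⁻⁴ × 0.32 = 0.042976 m
B Layer 3: 1×10⁻⁴ × 0.17 × 1800 = 0.03060 m
B total: 0.096976 m
Difference: 0.15289 − 0.096976 = 0.055914 m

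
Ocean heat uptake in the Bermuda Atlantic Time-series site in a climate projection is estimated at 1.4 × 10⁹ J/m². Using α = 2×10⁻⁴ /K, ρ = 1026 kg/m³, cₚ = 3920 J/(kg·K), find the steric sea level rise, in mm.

Δh = αQ/(ρcₚ) = 2×10⁻⁴ × 1.4×10⁹ / (1026 × 3920) ≈ 0.069618 m

Δh ≈ 69.6 mm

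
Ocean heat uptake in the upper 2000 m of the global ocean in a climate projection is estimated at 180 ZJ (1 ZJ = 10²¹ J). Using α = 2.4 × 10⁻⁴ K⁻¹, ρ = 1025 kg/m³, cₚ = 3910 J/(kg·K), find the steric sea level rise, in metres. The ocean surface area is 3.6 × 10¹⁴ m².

Per unit area: Q = 180×10²¹ / (3.6×10¹⁴) = 5×10⁸ J/m²
Δh = αQ/(ρcₚ) = 2.4×10⁻⁴ × 5×10⁸ / (1025 × 3910) ≈ 0.029942 m

Δh ≈ 0.0299 m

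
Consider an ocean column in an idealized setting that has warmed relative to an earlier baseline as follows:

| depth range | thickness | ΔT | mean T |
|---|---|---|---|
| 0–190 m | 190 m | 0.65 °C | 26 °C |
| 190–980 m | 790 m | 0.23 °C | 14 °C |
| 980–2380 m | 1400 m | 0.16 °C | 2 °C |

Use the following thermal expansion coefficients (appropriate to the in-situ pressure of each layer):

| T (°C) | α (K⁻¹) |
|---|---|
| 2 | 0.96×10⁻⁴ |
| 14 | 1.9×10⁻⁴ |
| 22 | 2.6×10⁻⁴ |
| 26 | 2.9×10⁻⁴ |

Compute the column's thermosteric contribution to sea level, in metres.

Layer 1 at 26 °C → α = 2.9×10⁻⁴ K⁻¹
Layer 2 at 14 °C → α = 1.9×10⁻⁴ K⁻¹
Layer 3 at 2 °C → α = 0.96×10⁻⁴ K⁻¹
0.65 × 190 × 2.9×10⁻⁴ = 0.035815 m
Layer 2: 790 × 1.9×10⁻⁴ × 0.23 = 0.034523 m
980–2380 m: 1400 × 0.16 × 0.96×10⁻⁴ = 0.021504 m
Δh = 0.035815 + 0.034523 + 0.021504 = 0.091842 m

Δh ≈ 0.0918 m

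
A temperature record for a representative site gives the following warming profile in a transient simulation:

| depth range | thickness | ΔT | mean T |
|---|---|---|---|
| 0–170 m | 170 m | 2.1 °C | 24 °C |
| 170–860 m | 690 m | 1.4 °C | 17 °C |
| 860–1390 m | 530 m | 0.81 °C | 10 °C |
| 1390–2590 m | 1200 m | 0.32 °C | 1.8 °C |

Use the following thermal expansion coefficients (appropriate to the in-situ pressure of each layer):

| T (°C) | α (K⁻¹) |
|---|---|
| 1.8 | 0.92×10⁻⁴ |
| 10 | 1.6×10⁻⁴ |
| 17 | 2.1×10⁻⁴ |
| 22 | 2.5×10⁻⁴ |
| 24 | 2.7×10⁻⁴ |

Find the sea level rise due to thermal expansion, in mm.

about 403 mm

Layer 1 at 24 °C → α = 2.7×10⁻⁴ K⁻¹
Layer 2 at 17 °C → α = 2.1×10⁻⁴ K⁻¹
Layer 3 at 10 °C → α = 1.6×10⁻⁴ K⁻¹
Layer 4 at 1.8 °C → α = 0.92×10⁻⁴ K⁻¹
170 × 2.1 × 2.7×10⁻⁴ = 0.09639 m
2.1×10⁻⁴ × 1.4 × 690 = 0.20286 m
860–1390 m: 0.81 × 530 × 1.6×10⁻⁴ = 0.068688 m
Layer 4: 0.92×10⁻⁴ × 0.32 × 1200 = 0.035328 m
Δh = 0.09639 + 0.20286 + 0.068688 + 0.035328 = 0.403266 m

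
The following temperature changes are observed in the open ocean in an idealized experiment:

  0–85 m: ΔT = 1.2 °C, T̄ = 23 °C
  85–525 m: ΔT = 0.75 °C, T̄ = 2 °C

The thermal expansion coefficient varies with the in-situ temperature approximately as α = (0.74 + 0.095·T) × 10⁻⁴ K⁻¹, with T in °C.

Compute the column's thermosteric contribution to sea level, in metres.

Δh ≈ 0.0605 m

Layer 1: α = (0.74 + 0.095×23)×10⁻⁴ = 2.925×10⁻⁴ K⁻¹
Layer 2: α = (0.74 + 0.095×2)×10⁻⁴ = 0.93×10⁻⁴ K⁻¹
Layer 1: 1.2 × 85 × 2.925×10⁻⁴ = 0.029835 m
85–525 m: 0.75 × 440 × 0.93×10⁻⁴ = 0.03069 m
Δh = 0.029835 + 0.03069 = 0.060525 m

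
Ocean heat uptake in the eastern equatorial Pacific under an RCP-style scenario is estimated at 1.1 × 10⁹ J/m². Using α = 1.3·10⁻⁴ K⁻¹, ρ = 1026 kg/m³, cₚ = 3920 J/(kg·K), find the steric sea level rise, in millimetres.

Δh = αQ/(ρcₚ) = 1.3×10⁻⁴ × 1.1×10⁹ / (1026 × 3920) ≈ 0.035555 m

35.6 mm of thermosteric rise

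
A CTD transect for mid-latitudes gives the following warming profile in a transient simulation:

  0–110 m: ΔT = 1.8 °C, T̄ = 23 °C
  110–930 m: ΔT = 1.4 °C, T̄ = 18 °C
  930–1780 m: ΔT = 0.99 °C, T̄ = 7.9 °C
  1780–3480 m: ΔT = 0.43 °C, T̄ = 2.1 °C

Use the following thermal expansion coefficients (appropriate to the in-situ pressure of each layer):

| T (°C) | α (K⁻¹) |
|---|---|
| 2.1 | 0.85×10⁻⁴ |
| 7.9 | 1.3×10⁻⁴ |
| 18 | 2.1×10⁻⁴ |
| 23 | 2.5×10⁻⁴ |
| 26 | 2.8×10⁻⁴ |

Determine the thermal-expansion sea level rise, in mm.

Δh ≈ 462 mm

Layer 1 at 23 °C → α = 2.5×10⁻⁴ K⁻¹
Layer 2 at 18 °C → α = 2.1×10⁻⁴ K⁻¹
Layer 3 at 7.9 °C → α = 1.3×10⁻⁴ K⁻¹
Layer 4 at 2.1 °C → α = 0.85×10⁻⁴ K⁻¹
Layer 1: 2.5×10⁻⁴ × 110 × 1.8 = 0.04950 m
110–930 m: 820 × 1.4 × 2.1×10⁻⁴ = 0.24108 m
Layer 3: 1.3×10⁻⁴ × 850 × 0.99 = 0.109395 m
1780–3480 m: 0.43 × 0.85×10⁻⁴ × 1700 = 0.062135 m
Δh = 0.04950 + 0.24108 + 0.109395 + 0.062135 = 0.46211 m ≈ 462 mm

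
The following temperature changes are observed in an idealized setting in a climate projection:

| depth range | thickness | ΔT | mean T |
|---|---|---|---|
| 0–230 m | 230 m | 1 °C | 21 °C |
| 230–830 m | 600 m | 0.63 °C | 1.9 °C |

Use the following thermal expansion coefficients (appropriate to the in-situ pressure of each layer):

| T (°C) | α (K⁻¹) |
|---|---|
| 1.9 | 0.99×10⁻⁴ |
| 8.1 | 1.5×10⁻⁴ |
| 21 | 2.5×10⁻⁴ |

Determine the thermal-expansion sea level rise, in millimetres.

94.9 mm of thermosteric rise

Layer 1 at 21 °C → α = 2.5×10⁻⁴ K⁻¹
Layer 2 at 1.9 °C → α = 0.99×10⁻⁴ K⁻¹
2.5×10⁻⁴ × 230 × 1 = 0.05750 m
230–830 m: 600 × 0.99×10⁻⁴ × 0.63 = 0.037422 m
Δh = 0.05750 + 0.037422 = 0.094922 m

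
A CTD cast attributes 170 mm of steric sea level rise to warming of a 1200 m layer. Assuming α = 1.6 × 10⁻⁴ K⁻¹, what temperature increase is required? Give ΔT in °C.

0.89 °C

ΔT = Δh/(αH) = 0.17 / (1.6×10⁻⁴ × 1200) ≈ 0.8854 °C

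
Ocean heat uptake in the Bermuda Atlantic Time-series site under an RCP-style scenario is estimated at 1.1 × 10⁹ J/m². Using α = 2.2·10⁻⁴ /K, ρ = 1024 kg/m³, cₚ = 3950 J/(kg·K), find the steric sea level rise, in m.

Δh = αQ/(ρcₚ) = 2.2×10⁻⁴ × 1.1×10⁹ / (1024 × 3950) ≈ 0.05983 m

about 0.0598 m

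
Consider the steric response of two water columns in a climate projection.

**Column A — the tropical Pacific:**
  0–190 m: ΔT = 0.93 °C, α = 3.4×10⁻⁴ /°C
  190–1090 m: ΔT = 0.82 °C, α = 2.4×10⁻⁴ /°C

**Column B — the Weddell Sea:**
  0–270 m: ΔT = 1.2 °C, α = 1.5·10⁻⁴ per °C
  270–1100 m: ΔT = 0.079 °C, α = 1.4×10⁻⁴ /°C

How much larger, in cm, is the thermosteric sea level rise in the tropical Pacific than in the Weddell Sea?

A Layer 1: 190 × 3.4×10⁻⁴ × 0.93 = 0.060078 m
A 190–1090 m: 0.82 × 2.4×10⁻⁴ × 900 = 0.17712 m
A total: 0.237198 m
B 0–270 m: 270 × 1.5×10⁻⁴ × 1.2 = 0.04860 m
B 1.4×10⁻⁴ × 0.079 × 830 = 0.0091798 m
B total: 0.0577798 m
Difference: 0.237198 − 0.0577798 = 0.1794182 m

17.9 cm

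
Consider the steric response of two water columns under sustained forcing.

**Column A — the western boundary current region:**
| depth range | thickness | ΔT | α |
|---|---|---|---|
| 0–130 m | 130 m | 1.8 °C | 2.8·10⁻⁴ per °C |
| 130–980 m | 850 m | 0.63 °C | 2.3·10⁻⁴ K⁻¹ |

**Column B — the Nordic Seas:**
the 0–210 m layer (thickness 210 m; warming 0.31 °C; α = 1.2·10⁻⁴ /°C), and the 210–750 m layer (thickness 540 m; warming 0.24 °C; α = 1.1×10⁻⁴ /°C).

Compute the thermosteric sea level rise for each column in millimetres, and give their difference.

Δh_A ≈ 190 mm, Δh_B ≈ 22 mm; difference ≈ 170 mm

A 0–130 m: 130 × 1.8 × 2.8×10⁻⁴ = 0.06552 m
A 130–980 m: 0.63 × 850 × 2.3×10⁻⁴ = 0.123165 m
A total: 0.188685 m
B Layer 1: 210 × 1.2×10⁻⁴ × 0.31 = 0.007812 m
B Layer 2: 0.24 × 1.1×10⁻⁴ × 540 = 0.014256 m
B total: 0.022068 m
Difference: 0.188685 − 0.022068 = 0.166617 m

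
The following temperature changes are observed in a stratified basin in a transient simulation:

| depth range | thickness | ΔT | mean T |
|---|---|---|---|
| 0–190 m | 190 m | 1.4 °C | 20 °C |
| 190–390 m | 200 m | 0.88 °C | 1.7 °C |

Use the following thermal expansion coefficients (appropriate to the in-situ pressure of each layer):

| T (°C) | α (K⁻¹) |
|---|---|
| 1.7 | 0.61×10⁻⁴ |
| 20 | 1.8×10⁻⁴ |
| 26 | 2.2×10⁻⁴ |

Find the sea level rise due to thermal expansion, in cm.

5.86 cm of thermosteric rise

Layer 1 at 20 °C → α = 1.8×10⁻⁴ K⁻¹
Layer 2 at 1.7 °C → α = 0.61×10⁻⁴ K⁻¹
1.4 × 190 × 1.8×10⁻⁴ = 0.04788 m
Layer 2: 0.61×10⁻⁴ × 200 × 0.88 = 0.010736 m
Δh = 0.04788 + 0.010736 = 0.058616 m ≈ 5.86 cm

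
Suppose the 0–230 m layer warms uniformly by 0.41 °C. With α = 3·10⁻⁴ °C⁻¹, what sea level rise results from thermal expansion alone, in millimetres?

about 28.3 mm

Δh = αΔT·H = 3×10⁻⁴ × 0.41 × 230 = 0.02829 m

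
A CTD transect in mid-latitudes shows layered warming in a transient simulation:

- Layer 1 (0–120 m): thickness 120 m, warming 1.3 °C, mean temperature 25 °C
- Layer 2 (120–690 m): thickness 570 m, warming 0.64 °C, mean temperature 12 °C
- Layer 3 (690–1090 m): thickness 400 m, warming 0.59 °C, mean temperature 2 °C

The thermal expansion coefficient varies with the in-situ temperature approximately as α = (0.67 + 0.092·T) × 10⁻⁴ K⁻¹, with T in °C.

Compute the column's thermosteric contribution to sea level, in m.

0.131 m of thermosteric rise

Layer 1: α = (0.67 + 0.092×25)×10⁻⁴ = 2.97×10⁻⁴ K⁻¹
Layer 2: α = (0.67 + 0.092×12)×10⁻⁴ = 1.774×10⁻⁴ K⁻¹
Layer 3: α = (0.67 + 0.092×2)×10⁻⁴ = 0.854×10⁻⁴ K⁻¹
Layer 1: 120 × 1.3 × 2.97×10⁻⁴ = 0.046332 m
0.64 × 570 × 1.774×10⁻⁴ = 0.06471552 m
400 × 0.59 × 0.854×10⁻⁴ = 0.0201544 m
Δh = 0.046332 + 0.06471552 + 0.0201544 = 0.13120192 m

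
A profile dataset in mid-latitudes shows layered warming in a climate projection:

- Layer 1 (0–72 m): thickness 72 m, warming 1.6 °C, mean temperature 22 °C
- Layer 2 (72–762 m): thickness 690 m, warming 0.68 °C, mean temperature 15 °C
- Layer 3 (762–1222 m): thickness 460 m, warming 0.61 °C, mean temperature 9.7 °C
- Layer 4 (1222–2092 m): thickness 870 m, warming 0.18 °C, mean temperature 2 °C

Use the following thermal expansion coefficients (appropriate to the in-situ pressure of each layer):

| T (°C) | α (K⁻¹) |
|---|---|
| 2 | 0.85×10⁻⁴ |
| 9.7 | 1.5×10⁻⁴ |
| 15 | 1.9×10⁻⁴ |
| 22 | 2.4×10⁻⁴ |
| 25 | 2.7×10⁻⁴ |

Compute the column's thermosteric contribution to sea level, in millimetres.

Layer 1 at 22 °C → α = 2.4×10⁻⁴ K⁻¹
Layer 2 at 15 °C → α = 1.9×10⁻⁴ K⁻¹
Layer 3 at 9.7 °C → α = 1.5×10⁻⁴ K⁻¹
Layer 4 at 2 °C → α = 0.85×10⁻⁴ K⁻¹
72 × 2.4×10⁻⁴ × 1.6 = 0.027648 m
0.68 × 1.9×10⁻⁴ × 690 = 0.089148 m
Layer 3: 1.5×10⁻⁴ × 0.61 × 460 = 0.04209 m
870 × 0.18 × 0.85×10⁻⁴ = 0.013311 m
Δh = 0.027648 + 0.089148 + 0.04209 + 0.013311 = 0.172197 m ≈ 172 mm

Δh = 172 mm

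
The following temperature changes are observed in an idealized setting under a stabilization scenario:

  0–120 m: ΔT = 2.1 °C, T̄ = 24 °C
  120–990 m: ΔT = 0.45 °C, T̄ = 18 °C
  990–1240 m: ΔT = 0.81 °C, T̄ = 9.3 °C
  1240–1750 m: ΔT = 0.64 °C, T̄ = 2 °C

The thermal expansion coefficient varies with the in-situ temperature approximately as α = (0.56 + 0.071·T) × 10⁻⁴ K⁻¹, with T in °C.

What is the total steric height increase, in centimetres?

Layer 1: α = (0.56 + 0.071×24)×10⁻⁴ = 2.264×10⁻⁴ K⁻¹
Layer 2: α = (0.56 + 0.071×18)×10⁻⁴ = 1.838×10⁻⁴ K⁻¹
Layer 3: α = (0.56 + 0.071×9.3)×10⁻⁴ = 1.2203×10⁻⁴ K⁻¹
Layer 4: α = (0.56 + 0.071×2)×10⁻⁴ = 0.702×10⁻⁴ K⁻¹
0–120 m: 2.264×10⁻⁴ × 2.1 × 120 = 0.0570528 m
870 × 1.838×10⁻⁴ × 0.45 = 0.0719577 m
Layer 3: 0.81 × 1.2203×10⁻⁴ × 250 = 0.024711075 m
0.702×10⁻⁴ × 510 × 0.64 = 0.02291328 m
Δh = 0.0570528 + 0.0719577 + 0.024711075 + 0.02291328 = 0.176634855 m

about 17.7 cm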